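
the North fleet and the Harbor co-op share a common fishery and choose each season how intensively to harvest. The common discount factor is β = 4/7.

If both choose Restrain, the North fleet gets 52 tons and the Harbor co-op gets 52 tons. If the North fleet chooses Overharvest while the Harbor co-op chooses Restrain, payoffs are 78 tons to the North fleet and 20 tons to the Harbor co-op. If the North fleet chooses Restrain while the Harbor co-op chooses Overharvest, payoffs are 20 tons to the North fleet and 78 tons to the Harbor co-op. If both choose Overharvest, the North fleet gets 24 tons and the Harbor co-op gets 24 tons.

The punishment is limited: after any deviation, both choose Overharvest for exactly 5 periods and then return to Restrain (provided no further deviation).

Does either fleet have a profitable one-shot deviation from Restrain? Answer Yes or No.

A one-shot deviation gives 78 now, then 24 for 5 periods, then back to 52.
Gain from deviating: (78−52) today; loss: (52−24) in each of the next 5 periods.
No-deviation condition: (52−24)(β+…+β^5) ≥ 78−52, i.e. β+…+β^5 ≥ 13/14.
At β = 4/7: β+…+β^5 = 1.2521 ≥ 0.9286.
So cooperation is sustainable.

No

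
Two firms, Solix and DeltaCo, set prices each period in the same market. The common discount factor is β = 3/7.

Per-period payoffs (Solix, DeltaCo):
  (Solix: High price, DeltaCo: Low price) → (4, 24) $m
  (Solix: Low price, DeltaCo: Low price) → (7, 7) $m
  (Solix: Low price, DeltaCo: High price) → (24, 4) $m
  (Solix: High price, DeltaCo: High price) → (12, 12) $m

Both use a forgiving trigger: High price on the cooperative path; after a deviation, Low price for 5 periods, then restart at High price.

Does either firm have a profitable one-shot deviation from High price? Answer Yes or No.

Yes

Comparing payoff streams over the 6 periods until play realigns: cooperate → 12(1+β+…+β^5); deviate → 24 + 7(β+…+β^5).
Cooperation is sustained iff (12−7)(β+…+β^5) ≥ 24−12.
β+…+β^5 = 3/7·(1−(3/7)^5)/(1−3/7) = 0.7392, and (24−12)/(12−7) = 2.4000.
0.7392 < 2.4000, so cooperation is not sustainable.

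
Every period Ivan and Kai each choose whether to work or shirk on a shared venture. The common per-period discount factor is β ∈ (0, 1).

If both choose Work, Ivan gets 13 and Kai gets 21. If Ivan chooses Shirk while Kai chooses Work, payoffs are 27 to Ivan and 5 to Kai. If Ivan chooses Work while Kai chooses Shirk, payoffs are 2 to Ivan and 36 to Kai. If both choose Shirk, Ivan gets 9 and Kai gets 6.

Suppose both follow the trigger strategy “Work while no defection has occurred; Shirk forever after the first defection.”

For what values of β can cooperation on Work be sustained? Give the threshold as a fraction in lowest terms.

7/9

For Ivan: deviation gain 27−13 = 14, per-period punishment loss 13−9 = 4. IC gives β ≥ 14/18 = 7/9.
For Kai: gain 15, loss 15 per period, so β ≥ 15/30 = 1/2.
The tighter constraint is Ivan's, so cooperation needs β ≥ 7/9.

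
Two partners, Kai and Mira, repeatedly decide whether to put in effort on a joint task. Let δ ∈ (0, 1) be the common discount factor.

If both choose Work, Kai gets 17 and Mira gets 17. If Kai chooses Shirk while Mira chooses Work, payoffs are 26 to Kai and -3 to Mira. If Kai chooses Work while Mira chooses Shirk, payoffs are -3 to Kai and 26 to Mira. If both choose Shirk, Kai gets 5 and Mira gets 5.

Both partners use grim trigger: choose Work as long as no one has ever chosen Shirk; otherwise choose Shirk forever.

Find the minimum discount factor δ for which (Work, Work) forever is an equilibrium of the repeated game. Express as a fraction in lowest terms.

Cooperation forever yields 17 each period: 17/(1−δ).
Deviating yields 26 once, then 5 forever: 26 + 5δ/(1−δ).
No profitable deviation requires 17/(1−δ) ≥ 26 + 5δ/(1−δ).
Multiplying by (1−δ): 17 ≥ 26(1−δ) + 5δ = 26 − 21δ.
So 21δ ≥ 9, i.e. δ ≥ 9/21 = 3/7.

3/7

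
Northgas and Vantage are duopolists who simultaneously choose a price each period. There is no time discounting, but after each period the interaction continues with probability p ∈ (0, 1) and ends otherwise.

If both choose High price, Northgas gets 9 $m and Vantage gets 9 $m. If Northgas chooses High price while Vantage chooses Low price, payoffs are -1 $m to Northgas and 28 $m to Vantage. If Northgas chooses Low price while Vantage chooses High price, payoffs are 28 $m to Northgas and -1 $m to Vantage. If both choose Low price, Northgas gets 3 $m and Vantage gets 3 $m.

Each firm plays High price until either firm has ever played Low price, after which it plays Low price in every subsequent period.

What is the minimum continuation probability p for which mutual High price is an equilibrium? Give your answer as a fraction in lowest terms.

With no time discounting, the continuation probability p plays the role of the discount factor.
Grim-trigger IC: 9/(1−p) ≥ 28 + 3p/(1−p) ⇒ p ≥ (28−9)/(28−3) = 19/25.

19/25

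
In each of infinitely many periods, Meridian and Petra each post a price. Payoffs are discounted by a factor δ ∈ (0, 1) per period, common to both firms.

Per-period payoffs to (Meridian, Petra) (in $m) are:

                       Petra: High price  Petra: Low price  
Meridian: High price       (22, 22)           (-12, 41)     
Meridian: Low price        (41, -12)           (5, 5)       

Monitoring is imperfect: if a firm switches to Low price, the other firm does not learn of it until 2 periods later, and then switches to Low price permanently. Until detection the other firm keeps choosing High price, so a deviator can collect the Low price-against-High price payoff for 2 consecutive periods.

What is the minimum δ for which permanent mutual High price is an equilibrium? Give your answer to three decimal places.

0.726

A deviator earns 41 for 2 periods, then 5 forever; cooperating earns 22 forever. Multiplying the IC by (1−δ):
22 ≥ 41(1−δ^2) + 5δ^2, so 36·δ^2 ≥ 19 and δ^2 ≥ 19/36.
δ ≥ (19/36)^(1/2) ≈ 0.726.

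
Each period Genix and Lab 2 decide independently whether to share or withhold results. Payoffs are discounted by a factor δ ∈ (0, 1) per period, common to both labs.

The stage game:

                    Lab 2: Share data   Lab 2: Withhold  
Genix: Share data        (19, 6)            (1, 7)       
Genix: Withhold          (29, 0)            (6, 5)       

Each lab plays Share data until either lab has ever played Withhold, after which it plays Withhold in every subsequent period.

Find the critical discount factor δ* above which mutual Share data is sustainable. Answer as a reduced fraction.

1/2

For Genix: deviation gain 29−19 = 10, per-period punishment loss 19−6 = 13. IC gives δ ≥ 10/23.
For Lab 2: gain 1, loss 1 per period, so δ ≥ 1/2.
The tighter constraint is Lab 2's, so cooperation needs δ ≥ 1/2.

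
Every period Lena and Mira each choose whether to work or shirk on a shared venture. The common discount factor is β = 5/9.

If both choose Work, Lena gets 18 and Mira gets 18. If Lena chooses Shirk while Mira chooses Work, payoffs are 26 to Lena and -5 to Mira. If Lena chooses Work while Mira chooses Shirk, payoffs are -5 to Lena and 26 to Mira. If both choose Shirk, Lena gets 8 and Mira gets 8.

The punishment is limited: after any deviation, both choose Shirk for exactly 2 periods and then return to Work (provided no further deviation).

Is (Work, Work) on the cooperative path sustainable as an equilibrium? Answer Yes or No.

Yes

A one-shot deviation gives 26 now, then 8 for 2 periods, then back to 18.
Gain from deviating: (26−18) today; loss: (18−8) in each of the next 2 periods.
No-deviation condition: (18−8)(β+…+β^2) ≥ 26−18, i.e. β+…+β^2 ≥ 4/5.
At β = 5/9: β+…+β^2 = 0.8642 ≥ 0.8000.
So cooperation is sustainable.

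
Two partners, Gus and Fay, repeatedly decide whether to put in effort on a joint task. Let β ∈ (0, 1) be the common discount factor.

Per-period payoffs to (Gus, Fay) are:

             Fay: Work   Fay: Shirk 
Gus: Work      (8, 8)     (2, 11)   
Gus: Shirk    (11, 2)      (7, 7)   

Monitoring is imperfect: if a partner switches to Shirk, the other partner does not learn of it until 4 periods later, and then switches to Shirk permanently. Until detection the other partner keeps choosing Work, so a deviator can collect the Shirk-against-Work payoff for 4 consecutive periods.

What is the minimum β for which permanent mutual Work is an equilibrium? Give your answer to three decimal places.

The best deviation is to choose Shirk for all 4 undetected periods, earning 11 each, then 7 forever once detected.
Deviation value: 11(1−β^4)/(1−β) + 7β^4/(1−β); cooperation value: 8/(1−β).
IC: 8 ≥ 11(1−β^4) + 7β^4 = 11 − 4β^4.
So β^4 ≥ 3/4, giving β ≥ (3/4)^(1/4) ≈ 0.931.

0.931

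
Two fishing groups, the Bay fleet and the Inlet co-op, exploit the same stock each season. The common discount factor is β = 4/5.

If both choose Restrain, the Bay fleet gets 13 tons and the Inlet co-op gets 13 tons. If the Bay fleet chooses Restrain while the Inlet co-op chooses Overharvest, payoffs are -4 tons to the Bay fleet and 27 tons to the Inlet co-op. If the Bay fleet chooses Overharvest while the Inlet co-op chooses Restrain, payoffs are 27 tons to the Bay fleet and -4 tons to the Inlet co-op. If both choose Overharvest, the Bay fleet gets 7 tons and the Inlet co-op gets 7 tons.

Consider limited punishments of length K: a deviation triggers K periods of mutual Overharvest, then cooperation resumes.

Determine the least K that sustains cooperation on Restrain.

4

No profitable deviation requires (13−7)(β+…+β^K) ≥ 27−13, i.e. β+…+β^K ≥ 7/3 ≈ 2.3333.
With β = 4/5, the partial sums are K=1: 0.8000, K=2: 1.4400, K=3: 1.9520, K=4: 2.3616.
K = 4 is the first length at which the sum reaches 2.3333.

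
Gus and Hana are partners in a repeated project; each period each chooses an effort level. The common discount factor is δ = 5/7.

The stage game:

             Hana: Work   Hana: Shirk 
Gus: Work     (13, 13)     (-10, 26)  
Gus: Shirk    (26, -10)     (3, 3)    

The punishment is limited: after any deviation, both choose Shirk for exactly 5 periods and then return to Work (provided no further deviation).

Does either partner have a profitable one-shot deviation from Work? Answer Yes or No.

IC: δ+…+δ^5 ≥ (26−13)/(13−3) = 13/10.
At δ = 5/7: partial sum = 2.0352 ≥ 1.3000. Cooperation sustainable.

No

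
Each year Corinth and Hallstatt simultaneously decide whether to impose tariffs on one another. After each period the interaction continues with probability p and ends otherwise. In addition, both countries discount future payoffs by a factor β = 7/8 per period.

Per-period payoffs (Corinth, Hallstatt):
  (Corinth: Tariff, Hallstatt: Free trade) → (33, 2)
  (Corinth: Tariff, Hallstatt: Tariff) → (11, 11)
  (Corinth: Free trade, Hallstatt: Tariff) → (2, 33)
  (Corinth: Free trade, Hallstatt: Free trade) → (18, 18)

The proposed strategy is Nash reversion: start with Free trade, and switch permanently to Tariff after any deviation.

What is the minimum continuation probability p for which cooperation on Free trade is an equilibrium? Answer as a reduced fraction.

60/77

Expected continuation weight on next period's payoff is β·p = 7/8·p, which plays the role of the discount factor.
Cooperation requires 7/8·p ≥ (33−18)/(33−11) = 15/22, hence p ≥ 60/77.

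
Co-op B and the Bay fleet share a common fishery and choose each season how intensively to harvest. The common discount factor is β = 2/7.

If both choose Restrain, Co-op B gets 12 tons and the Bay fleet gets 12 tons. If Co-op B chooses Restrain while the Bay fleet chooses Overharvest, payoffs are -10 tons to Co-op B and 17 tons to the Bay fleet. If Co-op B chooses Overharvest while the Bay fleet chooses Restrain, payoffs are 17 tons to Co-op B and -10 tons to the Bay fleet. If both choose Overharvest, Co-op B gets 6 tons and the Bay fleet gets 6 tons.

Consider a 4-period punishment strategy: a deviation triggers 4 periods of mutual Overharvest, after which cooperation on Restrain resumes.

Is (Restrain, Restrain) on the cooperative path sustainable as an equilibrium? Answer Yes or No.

No

Comparing payoff streams over the 5 periods until play realigns: cooperate → 12(1+β+…+β^4); deviate → 17 + 6(β+…+β^4).
Cooperation is sustained iff (12−6)(β+…+β^4) ≥ 17−12.
β+…+β^4 = 2/7·(1−(2/7)^4)/(1−2/7) = 0.3973, and (17−12)/(12−6) = 0.8333.
0.3973 < 0.8333, so cooperation is not sustainable.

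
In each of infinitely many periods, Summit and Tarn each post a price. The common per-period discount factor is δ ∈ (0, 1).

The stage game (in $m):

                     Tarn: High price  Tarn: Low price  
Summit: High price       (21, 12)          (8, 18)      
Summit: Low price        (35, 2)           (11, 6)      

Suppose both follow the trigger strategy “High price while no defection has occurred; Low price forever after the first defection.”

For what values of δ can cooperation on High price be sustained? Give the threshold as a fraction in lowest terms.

For Summit: deviation gain 35−21 = 14, per-period punishment loss 21−11 = 10. IC gives δ ≥ 14/24 = 7/12.
For Tarn: gain 6, loss 6 per period, so δ ≥ 6/12 = 1/2.
The tighter constraint is Summit's, so cooperation needs δ ≥ 7/12.

7/12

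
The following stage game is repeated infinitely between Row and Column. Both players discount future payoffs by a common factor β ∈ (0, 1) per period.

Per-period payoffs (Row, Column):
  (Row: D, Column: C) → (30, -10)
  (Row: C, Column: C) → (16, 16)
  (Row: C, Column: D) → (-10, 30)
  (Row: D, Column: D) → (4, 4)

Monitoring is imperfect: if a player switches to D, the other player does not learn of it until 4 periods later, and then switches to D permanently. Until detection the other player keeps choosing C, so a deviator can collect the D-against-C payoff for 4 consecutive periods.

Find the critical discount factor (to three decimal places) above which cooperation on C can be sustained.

0.857

A deviator earns 30 for 4 periods, then 4 forever; cooperating earns 16 forever. Multiplying the IC by (1−β):
16 ≥ 30(1−β^4) + 4β^4, so 26·β^4 ≥ 14 and β^4 ≥ 7/13.
β ≥ (7/13)^(1/4) ≈ 0.857.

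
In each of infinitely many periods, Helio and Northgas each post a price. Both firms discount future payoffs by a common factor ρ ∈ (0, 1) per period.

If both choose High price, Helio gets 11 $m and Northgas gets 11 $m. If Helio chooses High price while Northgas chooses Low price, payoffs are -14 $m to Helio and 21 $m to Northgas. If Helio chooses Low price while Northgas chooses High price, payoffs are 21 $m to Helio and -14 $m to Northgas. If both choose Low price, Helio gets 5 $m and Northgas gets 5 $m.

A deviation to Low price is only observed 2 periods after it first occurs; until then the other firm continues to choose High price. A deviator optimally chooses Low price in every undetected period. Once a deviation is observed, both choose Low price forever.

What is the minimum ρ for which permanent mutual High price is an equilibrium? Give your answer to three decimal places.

Deviating for the 2 undetected periods gains 21−11 = 10 per period over cooperation, then loses 11−5 = 6 per period forever once punishment starts.
Gain: 10(1 + ρ + … + ρ^1); loss: 6·ρ^2/(1−ρ).
No profitable deviation ⇔ 10(1−ρ^2) ≤ 6·ρ^2, i.e. ρ^2 ≥ 10/(10+6) = 5/8.
Hence ρ ≥ (5/8)^(1/2) ≈ 0.791.

0.791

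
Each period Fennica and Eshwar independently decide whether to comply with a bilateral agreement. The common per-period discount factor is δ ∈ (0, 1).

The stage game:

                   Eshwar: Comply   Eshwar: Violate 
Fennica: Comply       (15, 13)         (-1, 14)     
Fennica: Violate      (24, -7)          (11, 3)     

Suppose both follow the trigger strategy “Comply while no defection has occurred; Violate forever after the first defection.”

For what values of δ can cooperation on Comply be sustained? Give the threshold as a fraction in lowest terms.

Fennica: cooperation gives 15 each period; deviation gives 24 once then 11 forever.
  15/(1−δ) ≥ 24 + 11δ/(1−δ) ⇒ δ ≥ 9/13.
Eshwar: cooperation gives 13 each period; deviation gives 14 once then 3 forever.
  δ ≥ 1/11.
Both must hold, so the binding constraint is Fennica's: δ ≥ 9/13.

9/13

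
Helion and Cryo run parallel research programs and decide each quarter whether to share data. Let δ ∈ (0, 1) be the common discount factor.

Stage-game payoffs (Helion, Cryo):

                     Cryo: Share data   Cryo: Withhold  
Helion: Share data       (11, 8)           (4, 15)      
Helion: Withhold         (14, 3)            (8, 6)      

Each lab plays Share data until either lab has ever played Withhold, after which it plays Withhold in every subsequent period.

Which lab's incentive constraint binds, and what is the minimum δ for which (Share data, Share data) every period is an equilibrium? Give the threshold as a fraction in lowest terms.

Helion: cooperation gives 11 each period; deviation gives 14 once then 8 forever.
  11/(1−δ) ≥ 14 + 8δ/(1−δ) ⇒ δ ≥ 3/6 = 1/2.
Cryo: cooperation gives 8 each period; deviation gives 15 once then 6 forever.
  δ ≥ 7/9.
Both must hold, so the binding constraint is Cryo's: δ ≥ 7/9.

Cryo; δ ≥ 7/9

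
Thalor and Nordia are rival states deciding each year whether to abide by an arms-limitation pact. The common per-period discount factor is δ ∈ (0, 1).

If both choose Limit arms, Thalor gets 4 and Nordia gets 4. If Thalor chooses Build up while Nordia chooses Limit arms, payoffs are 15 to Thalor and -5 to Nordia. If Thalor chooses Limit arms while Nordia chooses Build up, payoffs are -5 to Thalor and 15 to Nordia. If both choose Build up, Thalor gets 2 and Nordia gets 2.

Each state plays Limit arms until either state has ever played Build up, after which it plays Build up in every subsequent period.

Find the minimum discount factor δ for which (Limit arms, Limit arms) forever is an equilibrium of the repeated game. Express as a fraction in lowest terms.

4/(1−δ) ≥ 15 + 2δ/(1−δ)
4 ≥ 15 − 13δ
δ ≥ 11/13.

11/13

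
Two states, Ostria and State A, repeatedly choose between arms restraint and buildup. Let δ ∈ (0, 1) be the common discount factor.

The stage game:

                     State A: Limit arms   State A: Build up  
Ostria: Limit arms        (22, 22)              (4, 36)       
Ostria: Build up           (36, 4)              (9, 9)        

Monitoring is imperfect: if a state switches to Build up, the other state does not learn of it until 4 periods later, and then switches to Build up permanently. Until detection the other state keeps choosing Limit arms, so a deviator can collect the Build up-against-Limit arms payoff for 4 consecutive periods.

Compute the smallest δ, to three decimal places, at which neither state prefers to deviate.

The best deviation is to choose Build up for all 4 undetected periods, earning 36 each, then 9 forever once detected.
Deviation value: 36(1−δ^4)/(1−δ) + 9δ^4/(1−δ); cooperation value: 22/(1−δ).
IC: 22 ≥ 36(1−δ^4) + 9δ^4 = 36 − 27δ^4.
So δ^4 ≥ 14/27, giving δ ≥ (14/27)^(1/4) ≈ 0.849.

0.849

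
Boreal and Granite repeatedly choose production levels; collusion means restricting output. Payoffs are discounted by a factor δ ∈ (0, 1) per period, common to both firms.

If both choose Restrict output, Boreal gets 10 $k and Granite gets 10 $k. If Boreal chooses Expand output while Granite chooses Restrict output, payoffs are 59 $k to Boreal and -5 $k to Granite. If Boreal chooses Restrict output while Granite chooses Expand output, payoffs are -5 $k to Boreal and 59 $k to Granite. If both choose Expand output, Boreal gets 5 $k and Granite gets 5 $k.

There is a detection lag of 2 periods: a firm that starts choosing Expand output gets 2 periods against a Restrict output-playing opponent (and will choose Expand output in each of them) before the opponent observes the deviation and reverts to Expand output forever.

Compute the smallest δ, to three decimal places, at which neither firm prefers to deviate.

0.953

The best deviation is to choose Expand output for all 2 undetected periods, earning 59 each, then 5 forever once detected.
Deviation value: 59(1−δ^2)/(1−δ) + 5δ^2/(1−δ); cooperation value: 10/(1−δ).
IC: 10 ≥ 59(1−δ^2) + 5δ^2 = 59 − 54δ^2.
So δ^2 ≥ 49/54, giving δ ≥ (49/54)^(1/2) ≈ 0.953.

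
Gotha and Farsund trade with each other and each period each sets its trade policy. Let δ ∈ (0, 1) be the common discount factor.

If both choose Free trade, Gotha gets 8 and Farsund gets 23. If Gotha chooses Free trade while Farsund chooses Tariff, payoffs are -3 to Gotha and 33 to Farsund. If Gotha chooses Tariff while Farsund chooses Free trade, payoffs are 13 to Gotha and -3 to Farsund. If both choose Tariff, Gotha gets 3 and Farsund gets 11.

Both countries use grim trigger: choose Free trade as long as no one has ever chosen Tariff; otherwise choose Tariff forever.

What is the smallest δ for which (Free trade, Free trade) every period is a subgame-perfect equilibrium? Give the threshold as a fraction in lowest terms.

Gotha's threshold: (13−8)/(13−3) = 1/2.
Farsund's threshold: (33−23)/(33−11) = 5/11.
1/2 > 5/11, so Gotha binds and δ* = 1/2.

1/2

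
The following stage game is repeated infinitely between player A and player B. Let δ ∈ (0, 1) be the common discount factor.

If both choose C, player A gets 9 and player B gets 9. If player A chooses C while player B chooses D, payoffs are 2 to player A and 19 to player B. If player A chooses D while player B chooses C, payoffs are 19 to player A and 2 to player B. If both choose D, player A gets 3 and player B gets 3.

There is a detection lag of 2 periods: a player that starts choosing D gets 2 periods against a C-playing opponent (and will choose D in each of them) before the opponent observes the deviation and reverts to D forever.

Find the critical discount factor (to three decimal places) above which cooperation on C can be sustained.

0.791

A deviator earns 19 for 2 periods, then 3 forever; cooperating earns 9 forever. Multiplying the IC by (1−δ):
9 ≥ 19(1−δ^2) + 3δ^2, so 16·δ^2 ≥ 10 and δ^2 ≥ 5/8.
δ ≥ (5/8)^(1/2) ≈ 0.791.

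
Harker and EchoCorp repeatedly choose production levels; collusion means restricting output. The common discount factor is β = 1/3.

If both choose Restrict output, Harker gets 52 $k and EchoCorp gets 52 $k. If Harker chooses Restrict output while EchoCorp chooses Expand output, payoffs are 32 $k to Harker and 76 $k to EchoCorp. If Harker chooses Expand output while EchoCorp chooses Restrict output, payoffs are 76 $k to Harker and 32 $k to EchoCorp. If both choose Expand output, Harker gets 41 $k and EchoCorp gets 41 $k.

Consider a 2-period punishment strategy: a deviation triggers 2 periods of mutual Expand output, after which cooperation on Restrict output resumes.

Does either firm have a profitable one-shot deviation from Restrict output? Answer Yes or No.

Yes

A one-shot deviation gives 76 now, then 41 for 2 periods, then back to 52.
Gain from deviating: (76−52) today; loss: (52−41) in each of the next 2 periods.
No-deviation condition: (52−41)(β+…+β^2) ≥ 76−52, i.e. β+…+β^2 ≥ 24/11.
At β = 1/3: β+…+β^2 = 0.4444 < 2.1818.
So cooperation is not sustainable.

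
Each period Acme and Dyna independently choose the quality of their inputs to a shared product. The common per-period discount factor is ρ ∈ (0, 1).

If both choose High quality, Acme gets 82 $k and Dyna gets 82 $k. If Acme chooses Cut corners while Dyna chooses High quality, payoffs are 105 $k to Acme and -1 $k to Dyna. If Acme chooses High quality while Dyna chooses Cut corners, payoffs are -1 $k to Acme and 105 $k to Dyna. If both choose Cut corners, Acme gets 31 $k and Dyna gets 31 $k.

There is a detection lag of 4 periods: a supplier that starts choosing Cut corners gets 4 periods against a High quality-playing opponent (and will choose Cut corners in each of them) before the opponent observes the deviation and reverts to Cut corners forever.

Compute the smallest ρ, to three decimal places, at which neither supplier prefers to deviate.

0.747

A deviator earns 105 for 4 periods, then 31 forever; cooperating earns 82 forever. Multiplying the IC by (1−ρ):
82 ≥ 105(1−ρ^4) + 31ρ^4, so 74·ρ^4 ≥ 23 and ρ^4 ≥ 23/74.
ρ ≥ (23/74)^(1/4) ≈ 0.747.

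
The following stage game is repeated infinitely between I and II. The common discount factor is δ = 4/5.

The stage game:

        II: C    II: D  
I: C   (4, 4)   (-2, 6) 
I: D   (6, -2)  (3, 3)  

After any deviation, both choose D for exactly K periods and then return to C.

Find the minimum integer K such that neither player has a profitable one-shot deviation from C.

IC: δ(1−δ^K)/(1−δ) ≥ (6−4)/(4−3) = 2.
With δ = 4/5: need 1 − δ^K ≥ 2·(1−4/5)/(4/5), i.e. δ^K ≤ 0.5000.
Since (4/5)^3 = 0.5120 and (4/5)^4 = 0.4096, the smallest such K is 4.

4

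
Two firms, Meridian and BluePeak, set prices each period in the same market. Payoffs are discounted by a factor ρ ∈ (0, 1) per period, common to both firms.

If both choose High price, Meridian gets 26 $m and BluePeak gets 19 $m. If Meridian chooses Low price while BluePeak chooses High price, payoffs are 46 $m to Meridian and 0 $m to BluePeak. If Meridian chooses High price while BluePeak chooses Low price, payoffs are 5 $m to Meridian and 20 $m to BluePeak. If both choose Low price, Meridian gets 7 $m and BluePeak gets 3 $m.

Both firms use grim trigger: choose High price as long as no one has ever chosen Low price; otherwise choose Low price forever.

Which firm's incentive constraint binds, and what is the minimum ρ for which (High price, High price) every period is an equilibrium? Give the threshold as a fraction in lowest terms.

Meridian: cooperation gives 26 each period; deviation gives 46 once then 7 forever.
  26/(1−ρ) ≥ 46 + 7ρ/(1−ρ) ⇒ ρ ≥ 20/39.
BluePeak: cooperation gives 19 each period; deviation gives 20 once then 3 forever.
  ρ ≥ 1/17.
Both must hold, so the binding constraint is Meridian's: ρ ≥ 20/39.

Meridian; ρ ≥ 20/39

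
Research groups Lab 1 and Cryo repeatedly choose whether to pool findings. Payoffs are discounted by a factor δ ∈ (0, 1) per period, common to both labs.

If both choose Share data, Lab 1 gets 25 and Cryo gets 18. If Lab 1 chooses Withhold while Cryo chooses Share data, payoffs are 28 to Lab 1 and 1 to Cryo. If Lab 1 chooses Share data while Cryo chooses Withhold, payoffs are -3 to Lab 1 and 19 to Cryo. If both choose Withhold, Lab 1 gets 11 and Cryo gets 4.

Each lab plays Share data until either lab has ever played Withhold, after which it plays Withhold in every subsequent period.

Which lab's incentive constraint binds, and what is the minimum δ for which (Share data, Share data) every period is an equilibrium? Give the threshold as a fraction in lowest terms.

Lab 1's threshold: (28−25)/(28−11) = 3/17.
Cryo's threshold: (19−18)/(19−4) = 1/15.
3/17 > 1/15, so Lab 1 binds and δ* = 3/17.

Lab 1; δ ≥ 3/17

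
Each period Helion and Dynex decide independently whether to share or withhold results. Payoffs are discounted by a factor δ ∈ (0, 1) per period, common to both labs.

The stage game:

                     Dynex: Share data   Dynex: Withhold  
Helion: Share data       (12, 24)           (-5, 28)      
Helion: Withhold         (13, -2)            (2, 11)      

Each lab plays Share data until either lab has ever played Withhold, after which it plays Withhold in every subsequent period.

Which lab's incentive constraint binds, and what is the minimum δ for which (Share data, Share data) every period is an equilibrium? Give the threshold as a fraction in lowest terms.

Dynex; δ ≥ 4/17

Helion's threshold: (13−12)/(13−2) = 1/11.
Dynex's threshold: (28−24)/(28−11) = 4/17.
1/11 < 4/17, so Dynex binds and δ* = 4/17.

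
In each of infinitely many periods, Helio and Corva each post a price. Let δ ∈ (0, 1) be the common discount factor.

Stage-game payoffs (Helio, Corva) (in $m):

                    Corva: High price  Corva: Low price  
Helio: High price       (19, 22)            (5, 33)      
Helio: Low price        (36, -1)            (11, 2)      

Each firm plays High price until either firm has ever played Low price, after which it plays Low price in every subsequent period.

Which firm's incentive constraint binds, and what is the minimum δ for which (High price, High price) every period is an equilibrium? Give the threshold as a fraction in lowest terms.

Helio; δ ≥ 17/25

Helio's threshold: (36−19)/(36−11) = 17/25.
Corva's threshold: (33−22)/(33−2) = 11/31.
17/25 > 11/31, so Helio binds and δ* = 17/25.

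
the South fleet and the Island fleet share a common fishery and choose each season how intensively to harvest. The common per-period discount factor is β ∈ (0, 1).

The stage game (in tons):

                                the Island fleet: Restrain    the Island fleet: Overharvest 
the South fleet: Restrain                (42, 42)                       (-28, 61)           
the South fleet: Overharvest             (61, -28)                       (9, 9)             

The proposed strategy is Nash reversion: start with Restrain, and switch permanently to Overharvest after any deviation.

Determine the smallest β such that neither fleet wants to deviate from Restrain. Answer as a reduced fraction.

Cooperation forever yields 42 each period: 42/(1−β).
Deviating yields 61 once, then 9 forever: 61 + 9β/(1−β).
No profitable deviation requires 42/(1−β) ≥ 61 + 9β/(1−β).
Multiplying by (1−β): 42 ≥ 61(1−β) + 9β = 61 − 52β.
So 52β ≥ 19, i.e. β ≥ 19/52.

19/52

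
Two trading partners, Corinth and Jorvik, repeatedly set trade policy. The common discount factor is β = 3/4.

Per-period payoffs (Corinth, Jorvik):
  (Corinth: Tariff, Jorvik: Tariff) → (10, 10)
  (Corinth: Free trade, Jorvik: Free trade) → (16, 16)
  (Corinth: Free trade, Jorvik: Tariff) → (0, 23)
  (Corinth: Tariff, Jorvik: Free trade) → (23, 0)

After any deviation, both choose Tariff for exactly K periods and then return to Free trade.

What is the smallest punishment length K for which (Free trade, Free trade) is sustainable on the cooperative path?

Need Σ_{k=1}^{K} β^k ≥ (23−16)/(16−10) = 1.1667 at β = 3/4.
At K = 1 the sum is 0.7500 < 1.1667; at K = 2 it is 1.3125 ≥ 1.1667.
So the minimum punishment length is K = 2.

2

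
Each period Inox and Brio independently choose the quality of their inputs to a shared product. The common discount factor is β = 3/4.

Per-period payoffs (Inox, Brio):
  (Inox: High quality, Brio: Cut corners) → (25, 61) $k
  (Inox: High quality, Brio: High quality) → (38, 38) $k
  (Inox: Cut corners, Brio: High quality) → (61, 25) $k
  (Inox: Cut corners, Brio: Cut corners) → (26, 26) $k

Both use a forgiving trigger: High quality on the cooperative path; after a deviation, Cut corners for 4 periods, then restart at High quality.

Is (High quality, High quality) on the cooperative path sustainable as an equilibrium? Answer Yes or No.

Yes

Comparing payoff streams over the 5 periods until play realigns: cooperate → 38(1+β+…+β^4); deviate → 61 + 26(β+…+β^4).
Cooperation is sustained iff (38−26)(β+…+β^4) ≥ 61−38.
β+…+β^4 = 3/4·(1−(3/4)^4)/(1−3/4) = 2.0508, and (61−38)/(38−26) = 1.9167.
2.0508 ≥ 1.9167, so cooperation is sustainable.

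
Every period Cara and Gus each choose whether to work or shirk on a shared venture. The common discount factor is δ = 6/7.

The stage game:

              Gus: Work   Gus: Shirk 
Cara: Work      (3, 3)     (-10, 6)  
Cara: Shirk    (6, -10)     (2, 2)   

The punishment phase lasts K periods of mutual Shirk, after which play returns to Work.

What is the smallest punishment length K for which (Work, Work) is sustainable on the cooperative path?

Need Σ_{k=1}^{K} δ^k ≥ (6−3)/(3−2) = 3.0000 at δ = 6/7.
At K = 4 the sum is 2.7613 < 3.0000; at K = 5 it is 3.2240 ≥ 3.0000.
So the minimum punishment length is K = 5.

5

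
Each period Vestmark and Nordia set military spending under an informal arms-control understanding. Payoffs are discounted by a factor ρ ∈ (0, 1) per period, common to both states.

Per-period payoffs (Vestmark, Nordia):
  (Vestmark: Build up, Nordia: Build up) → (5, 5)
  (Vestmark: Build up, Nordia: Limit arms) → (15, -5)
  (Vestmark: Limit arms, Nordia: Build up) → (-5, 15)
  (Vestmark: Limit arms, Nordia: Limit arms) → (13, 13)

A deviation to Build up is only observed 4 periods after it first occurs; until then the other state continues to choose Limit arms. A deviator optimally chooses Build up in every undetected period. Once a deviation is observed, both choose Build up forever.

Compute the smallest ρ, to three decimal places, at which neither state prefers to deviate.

0.669

A deviator earns 15 for 4 periods, then 5 forever; cooperating earns 13 forever. Multiplying the IC by (1−ρ):
13 ≥ 15(1−ρ^4) + 5ρ^4, so 10·ρ^4 ≥ 2 and ρ^4 ≥ 1/5.
ρ ≥ (1/5)^(1/4) ≈ 0.669.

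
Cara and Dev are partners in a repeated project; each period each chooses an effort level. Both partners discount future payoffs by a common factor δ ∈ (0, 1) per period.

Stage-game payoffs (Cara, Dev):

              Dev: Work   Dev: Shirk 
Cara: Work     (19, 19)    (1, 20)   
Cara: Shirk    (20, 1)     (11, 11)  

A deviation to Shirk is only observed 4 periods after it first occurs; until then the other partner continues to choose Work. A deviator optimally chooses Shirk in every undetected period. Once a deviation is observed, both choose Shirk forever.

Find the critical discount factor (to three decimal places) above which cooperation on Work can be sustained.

0.577

A deviator earns 20 for 4 periods, then 11 forever; cooperating earns 19 forever. Multiplying the IC by (1−δ):
19 ≥ 20(1−δ^4) + 11δ^4, so 9·δ^4 ≥ 1 and δ^4 ≥ 1/9.
δ ≥ (1/9)^(1/4) ≈ 0.577.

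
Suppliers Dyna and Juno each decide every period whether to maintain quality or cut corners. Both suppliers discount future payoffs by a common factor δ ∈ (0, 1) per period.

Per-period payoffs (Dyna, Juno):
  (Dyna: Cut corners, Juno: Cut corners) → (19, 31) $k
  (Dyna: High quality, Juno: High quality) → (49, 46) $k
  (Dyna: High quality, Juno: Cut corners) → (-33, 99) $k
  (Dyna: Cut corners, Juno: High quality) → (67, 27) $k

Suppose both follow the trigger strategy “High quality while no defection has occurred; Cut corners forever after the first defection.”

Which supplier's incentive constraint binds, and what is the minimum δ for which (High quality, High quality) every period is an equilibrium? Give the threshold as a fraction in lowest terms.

For Dyna: deviation gain 67−49 = 18, per-period punishment loss 49−19 = 30. IC gives δ ≥ 18/48 = 3/8.
For Juno: gain 53, loss 15 per period, so δ ≥ 53/68.
The tighter constraint is Juno's, so cooperation needs δ ≥ 53/68.

Juno; δ ≥ 53/68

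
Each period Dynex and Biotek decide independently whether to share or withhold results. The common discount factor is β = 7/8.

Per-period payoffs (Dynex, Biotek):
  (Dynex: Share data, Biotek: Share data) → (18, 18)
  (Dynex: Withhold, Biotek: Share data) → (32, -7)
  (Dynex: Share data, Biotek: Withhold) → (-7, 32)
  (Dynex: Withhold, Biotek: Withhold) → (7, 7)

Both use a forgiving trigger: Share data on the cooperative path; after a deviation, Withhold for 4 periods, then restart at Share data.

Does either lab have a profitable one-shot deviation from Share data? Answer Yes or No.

No

IC: β+…+β^4 ≥ (32−18)/(18−7) = 14/11.
At β = 7/8: partial sum = 2.8967 ≥ 1.2727. Cooperation sustainable.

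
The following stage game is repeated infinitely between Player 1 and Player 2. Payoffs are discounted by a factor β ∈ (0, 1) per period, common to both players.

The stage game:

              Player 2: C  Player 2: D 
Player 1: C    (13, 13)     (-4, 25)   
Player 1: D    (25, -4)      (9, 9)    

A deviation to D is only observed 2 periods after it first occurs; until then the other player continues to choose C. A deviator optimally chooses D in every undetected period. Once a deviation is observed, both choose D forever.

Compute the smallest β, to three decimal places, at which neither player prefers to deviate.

Deviating for the 2 undetected periods gains 25−13 = 12 per period over cooperation, then loses 13−9 = 4 per period forever once punishment starts.
Gain: 12(1 + β + … + β^1); loss: 4·β^2/(1−β).
No profitable deviation ⇔ 12(1−β^2) ≤ 4·β^2, i.e. β^2 ≥ 12/(12+4) = 3/4.
Hence β ≥ (3/4)^(1/2) ≈ 0.866.

0.866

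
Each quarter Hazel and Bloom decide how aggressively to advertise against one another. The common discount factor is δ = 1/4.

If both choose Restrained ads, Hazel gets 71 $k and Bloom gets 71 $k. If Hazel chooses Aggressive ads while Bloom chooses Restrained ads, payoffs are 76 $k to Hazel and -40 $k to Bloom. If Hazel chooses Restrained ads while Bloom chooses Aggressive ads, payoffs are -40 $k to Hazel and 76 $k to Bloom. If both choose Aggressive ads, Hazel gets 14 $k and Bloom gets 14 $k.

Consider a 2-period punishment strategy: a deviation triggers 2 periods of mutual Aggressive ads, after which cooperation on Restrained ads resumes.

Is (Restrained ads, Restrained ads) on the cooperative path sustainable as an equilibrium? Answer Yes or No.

Yes

A one-shot deviation gives 76 now, then 14 for 2 periods, then back to 71.
Gain from deviating: (76−71) today; loss: (71−14) in each of the next 2 periods.
No-deviation condition: (71−14)(δ+…+δ^2) ≥ 76−71, i.e. δ+…+δ^2 ≥ 5/57.
At δ = 1/4: δ+…+δ^2 = 0.3125 ≥ 0.0877.
So cooperation is sustainable.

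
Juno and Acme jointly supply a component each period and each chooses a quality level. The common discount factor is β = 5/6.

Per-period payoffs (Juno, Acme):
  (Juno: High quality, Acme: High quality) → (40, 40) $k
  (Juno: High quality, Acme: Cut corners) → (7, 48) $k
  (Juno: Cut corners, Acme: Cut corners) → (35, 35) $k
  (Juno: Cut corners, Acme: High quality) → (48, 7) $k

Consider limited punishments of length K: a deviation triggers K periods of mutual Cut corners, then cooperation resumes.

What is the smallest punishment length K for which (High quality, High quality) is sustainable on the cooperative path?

3

IC: β(1−β^K)/(1−β) ≥ (48−40)/(40−35) = 8/5.
With β = 5/6: need 1 − β^K ≥ 8/5·(1−5/6)/(5/6), i.e. β^K ≤ 0.6800.
Since (5/6)^2 = 0.6944 and (5/6)^3 = 0.5787, the smallest such K is 3.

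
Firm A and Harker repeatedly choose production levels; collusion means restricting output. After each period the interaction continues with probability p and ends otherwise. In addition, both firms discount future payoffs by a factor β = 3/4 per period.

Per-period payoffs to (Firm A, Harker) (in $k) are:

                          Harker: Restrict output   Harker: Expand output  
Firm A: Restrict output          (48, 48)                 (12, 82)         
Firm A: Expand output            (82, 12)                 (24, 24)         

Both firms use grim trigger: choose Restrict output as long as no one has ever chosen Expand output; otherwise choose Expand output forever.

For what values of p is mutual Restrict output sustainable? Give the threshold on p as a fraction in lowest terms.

68/87

With continuation probability p and discount β, the effective per-period discount factor is βp.
Grim-trigger IC: βp ≥ (82−48)/(82−24) = 17/29.
So p ≥ (17/29)/(3/4) = 68/87.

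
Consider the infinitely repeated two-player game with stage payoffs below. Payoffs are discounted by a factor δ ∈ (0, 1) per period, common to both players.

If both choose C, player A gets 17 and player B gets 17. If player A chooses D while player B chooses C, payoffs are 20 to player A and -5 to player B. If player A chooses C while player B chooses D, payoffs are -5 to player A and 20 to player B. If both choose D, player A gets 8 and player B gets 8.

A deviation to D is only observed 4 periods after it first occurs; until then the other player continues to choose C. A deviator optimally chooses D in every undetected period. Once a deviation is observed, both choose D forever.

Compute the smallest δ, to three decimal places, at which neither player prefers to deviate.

0.707

A deviator earns 20 for 4 periods, then 8 forever; cooperating earns 17 forever. Multiplying the IC by (1−δ):
17 ≥ 20(1−δ^4) + 8δ^4, so 12·δ^4 ≥ 3 and δ^4 ≥ 1/4.
δ ≥ (1/4)^(1/4) ≈ 0.707.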